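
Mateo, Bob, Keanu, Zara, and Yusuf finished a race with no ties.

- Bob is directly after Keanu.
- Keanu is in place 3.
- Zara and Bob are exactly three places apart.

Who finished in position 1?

With clue 1, Bob is ruled out for place 1.
With clues 1–2, Keanu is ruled out for place 1.
With clues 1–3, Mateo and Yusuf are ruled out for place 1.
So place 1 is Zara.

Zara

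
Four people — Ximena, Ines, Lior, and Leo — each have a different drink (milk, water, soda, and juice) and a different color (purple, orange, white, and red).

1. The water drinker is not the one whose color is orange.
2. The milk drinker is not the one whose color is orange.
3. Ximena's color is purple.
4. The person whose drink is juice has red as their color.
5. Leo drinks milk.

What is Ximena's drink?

With clues 1–4, juice and soda are impossible for Ximena's drink.
With clues 1–5, milk is impossible for Ximena's drink.
That leaves water.

water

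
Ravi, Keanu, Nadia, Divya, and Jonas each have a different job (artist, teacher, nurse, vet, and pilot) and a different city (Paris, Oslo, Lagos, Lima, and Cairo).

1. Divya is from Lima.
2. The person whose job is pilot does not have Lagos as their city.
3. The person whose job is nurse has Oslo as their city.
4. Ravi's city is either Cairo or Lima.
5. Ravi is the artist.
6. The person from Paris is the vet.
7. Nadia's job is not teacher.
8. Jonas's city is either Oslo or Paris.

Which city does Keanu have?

Clue 1 rules out Lima for Keanu's city.
With clues 1–4, Cairo is impossible for Keanu's city.
With clues 1–8, Oslo and Paris are impossible for Keanu's city.
That leaves Lagos.

Lagos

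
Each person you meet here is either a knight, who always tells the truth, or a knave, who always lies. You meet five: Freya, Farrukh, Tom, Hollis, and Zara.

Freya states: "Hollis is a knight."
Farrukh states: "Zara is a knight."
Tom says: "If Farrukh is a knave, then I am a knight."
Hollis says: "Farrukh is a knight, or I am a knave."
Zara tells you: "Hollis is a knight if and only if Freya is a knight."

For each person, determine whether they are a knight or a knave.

Consider Freya. Suppose Freya is a knave.
Then no assignment of the remaining roles makes every statement match its speaker's type — contradiction.
So Freya is a knight.
Consider Farrukh. Suppose Farrukh is a knave.
Then whichever role Hollis has, Hollis's statement has the wrong truth value — contradiction.
So Farrukh is a knight.
With that fixed, Tom's statement is true, so Tom is a knight.
With that fixed, Hollis's statement is true, so Hollis is a knight.
With that fixed, Zara's statement is true, so Zara is a knight.

Freya: knight, Farrukh: knight, Tom: knight, Hollis: knight, Zara: knight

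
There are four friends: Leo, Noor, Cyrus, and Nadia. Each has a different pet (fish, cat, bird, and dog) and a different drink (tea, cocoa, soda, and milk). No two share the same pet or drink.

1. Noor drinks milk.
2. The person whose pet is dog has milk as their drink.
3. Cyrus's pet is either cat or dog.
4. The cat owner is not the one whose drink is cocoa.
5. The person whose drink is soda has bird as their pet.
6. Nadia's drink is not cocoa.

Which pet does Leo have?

fish

With clues 1–2, dog is impossible for Leo's pet.
With clues 1–3, cat is impossible for Leo's pet.
With clues 1–6, bird is impossible for Leo's pet.
That leaves fish.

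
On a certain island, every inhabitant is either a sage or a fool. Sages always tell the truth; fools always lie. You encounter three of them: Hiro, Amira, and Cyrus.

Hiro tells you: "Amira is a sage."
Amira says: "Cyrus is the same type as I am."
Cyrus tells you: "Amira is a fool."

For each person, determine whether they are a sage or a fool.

Consider Hiro. Suppose Hiro is a sage.
Then no assignment of the remaining roles makes every statement match its speaker's type — contradiction.
So Hiro is a fool.
Consider Amira. Suppose Amira is a sage.
Then Hiro's statement comes out true, contradicting Hiro being a fool.
So Amira is a fool.
With that fixed, Cyrus's statement is true, so Cyrus is a sage.

Hiro: fool, Amira: fool, Cyrus: sage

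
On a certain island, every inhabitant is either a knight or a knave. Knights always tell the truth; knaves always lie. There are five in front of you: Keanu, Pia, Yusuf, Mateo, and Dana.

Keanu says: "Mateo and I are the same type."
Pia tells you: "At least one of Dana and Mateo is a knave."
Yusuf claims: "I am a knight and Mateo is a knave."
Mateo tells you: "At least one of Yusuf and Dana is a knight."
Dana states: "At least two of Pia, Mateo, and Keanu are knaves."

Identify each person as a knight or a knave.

Consider Keanu. Suppose Keanu is a knight.
Then no assignment of the remaining roles makes every statement match its speaker's type — contradiction.
So Keanu is a knave.
Consider Pia. Suppose Pia is a knight.
Then no assignment of the remaining roles makes every statement match its speaker's type — contradiction.
So Pia is a knave.
With that fixed, Dana's statement is true, so Dana is a knight.
With that fixed, Mateo's statement is true, so Mateo is a knight.
With that fixed, Yusuf's statement is false, so Yusuf is a knave.

Keanu: knave, Pia: knave, Yusuf: knave, Mateo: knight, Dana: knight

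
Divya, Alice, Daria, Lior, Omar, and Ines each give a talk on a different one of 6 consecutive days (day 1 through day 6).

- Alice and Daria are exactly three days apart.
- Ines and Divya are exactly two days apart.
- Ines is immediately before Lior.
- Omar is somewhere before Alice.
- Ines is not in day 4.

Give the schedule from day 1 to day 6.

Daria, Omar, Divya, Alice, Ines, Lior

From clues 1–3: Divya is in {1,2,3}.
From clues 1–4: Divya is in {2,3}.
From clues 1–5: Daria → day 1, Omar → day 2, Divya → day 3, Alice → day 4, Ines → day 5, Lior → day 6.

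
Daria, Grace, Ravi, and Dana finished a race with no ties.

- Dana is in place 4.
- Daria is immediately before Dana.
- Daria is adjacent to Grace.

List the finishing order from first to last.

Ravi, Grace, Daria, Dana

From clue 1: Dana → place 4.
From clues 1–2: Daria → place 3.
From clues 1–3: Ravi → place 1, Grace → place 2.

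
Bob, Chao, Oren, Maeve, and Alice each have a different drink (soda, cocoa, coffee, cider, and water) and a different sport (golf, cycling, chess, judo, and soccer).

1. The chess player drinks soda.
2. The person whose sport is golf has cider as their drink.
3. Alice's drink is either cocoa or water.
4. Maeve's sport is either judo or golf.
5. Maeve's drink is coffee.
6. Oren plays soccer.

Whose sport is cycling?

Alice

With clues 1–4, Maeve is impossible for the one with sport cycling.
With clues 1–6, Bob, Chao, and Oren are impossible for the one with sport cycling.
That leaves Alice.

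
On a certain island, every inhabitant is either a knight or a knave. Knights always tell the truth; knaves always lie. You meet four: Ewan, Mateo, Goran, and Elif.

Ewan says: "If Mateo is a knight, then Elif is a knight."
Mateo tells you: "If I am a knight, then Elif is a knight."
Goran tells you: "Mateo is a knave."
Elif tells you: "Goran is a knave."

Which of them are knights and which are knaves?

Consider Ewan. Suppose Ewan is a knave.
Then no assignment of the remaining roles makes every statement match its speaker's type — contradiction.
So Ewan is a knight.
Consider Mateo. Suppose Mateo is a knave.
Then Mateo's own statement would have to be false, but it can't be — contradiction.
So Mateo is a knight.
With that fixed, Goran's statement is false, so Goran is a knave.
With that fixed, Elif's statement is true, so Elif is a knight.

Ewan: knight, Mateo: knight, Goran: knave, Elif: knight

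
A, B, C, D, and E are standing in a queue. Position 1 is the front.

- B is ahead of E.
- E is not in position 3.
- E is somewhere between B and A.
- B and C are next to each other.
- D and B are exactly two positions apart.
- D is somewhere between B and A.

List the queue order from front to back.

From clue 1: B is in {1,2,3,4}.
From clues 1–2: E is in {2,4,5}.
From clues 1–3: E is in {2,4}.
From clues 1–4: E → position 4, A → position 5.
From clues 1–5: C → position 2.
From clues 1–6: B → position 1, D → position 3.

B, C, D, E, A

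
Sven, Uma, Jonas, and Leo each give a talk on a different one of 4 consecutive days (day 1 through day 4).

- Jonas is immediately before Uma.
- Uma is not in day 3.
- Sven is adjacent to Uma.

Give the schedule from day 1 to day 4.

Jonas, Uma, Sven, Leo

From clue 1: Uma is in {2,3,4}.
From clues 1–2: Uma is in {2,4}.
From clues 1–3: Jonas → day 1, Uma → day 2, Sven → day 3, Leo → day 4.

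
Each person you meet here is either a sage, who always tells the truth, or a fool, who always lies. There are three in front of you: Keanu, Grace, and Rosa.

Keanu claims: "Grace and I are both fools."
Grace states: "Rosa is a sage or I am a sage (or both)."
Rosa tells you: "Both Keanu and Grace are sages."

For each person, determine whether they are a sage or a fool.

Keanu: fool, Grace: sage, Rosa: fool

Consider Keanu. Suppose Keanu is a sage.
Then Keanu's own statement would have to be true, but it can't be — contradiction.
So Keanu is a fool.
With that fixed, Rosa's statement is false, so Rosa is a fool.
Consider Grace. Suppose Grace is a fool.
Then Keanu's statement comes out true, contradicting Keanu being a fool.
So Grace is a sage.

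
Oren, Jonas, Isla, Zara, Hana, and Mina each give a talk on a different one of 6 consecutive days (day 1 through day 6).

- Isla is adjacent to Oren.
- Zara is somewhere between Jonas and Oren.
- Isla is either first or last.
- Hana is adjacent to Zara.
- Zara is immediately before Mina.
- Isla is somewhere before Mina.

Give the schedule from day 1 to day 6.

Isla, Oren, Hana, Zara, Mina, Jonas

From clues 1–2: Zara is in {2,3,4,5}.
From clues 1–3: Oren is in {2,5}.
From clues 1–6: Isla → day 1, Oren → day 2, Hana → day 3, Zara → day 4, Mina → day 5, Jonas → day 6.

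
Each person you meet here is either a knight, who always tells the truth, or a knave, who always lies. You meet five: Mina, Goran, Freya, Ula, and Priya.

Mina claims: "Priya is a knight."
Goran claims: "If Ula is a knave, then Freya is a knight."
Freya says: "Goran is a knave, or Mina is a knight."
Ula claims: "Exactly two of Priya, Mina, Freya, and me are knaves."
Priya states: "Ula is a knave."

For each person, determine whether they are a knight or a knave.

Consider Mina. Suppose Mina is a knave.
Then no assignment of the remaining roles makes every statement match its speaker's type — contradiction.
So Mina is a knight.
With that fixed, Freya's statement is true, so Freya is a knight.
With that fixed, Goran's statement is true, so Goran is a knight.
Consider Ula. Suppose Ula is a knight.
Then Ula's own statement would have to be true, but it can't be — contradiction.
So Ula is a knave.
With that fixed, Priya's statement is true, so Priya is a knight.

Mina: knight, Goran: knight, Freya: knight, Ula: knave, Priya: knight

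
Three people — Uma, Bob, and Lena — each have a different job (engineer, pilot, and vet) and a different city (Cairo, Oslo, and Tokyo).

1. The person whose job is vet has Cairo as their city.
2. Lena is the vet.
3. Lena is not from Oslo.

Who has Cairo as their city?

Lena

With clues 1–2, Bob and Uma are impossible for the one with city Cairo.
That leaves Lena.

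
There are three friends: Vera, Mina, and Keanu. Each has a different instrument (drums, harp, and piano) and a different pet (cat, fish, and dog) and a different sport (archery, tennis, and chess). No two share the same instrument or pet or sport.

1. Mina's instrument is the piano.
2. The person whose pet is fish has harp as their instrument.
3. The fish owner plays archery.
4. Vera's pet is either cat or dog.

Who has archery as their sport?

Keanu

With clues 1–3, Mina is impossible for the one with sport archery.
With clues 1–4, Vera is impossible for the one with sport archery.
That leaves Keanu.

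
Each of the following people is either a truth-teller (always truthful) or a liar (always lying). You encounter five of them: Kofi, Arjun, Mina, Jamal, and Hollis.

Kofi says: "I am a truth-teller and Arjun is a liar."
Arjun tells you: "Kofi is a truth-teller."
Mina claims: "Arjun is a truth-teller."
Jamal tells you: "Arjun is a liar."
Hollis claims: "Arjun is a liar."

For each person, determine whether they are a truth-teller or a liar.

Kofi: liar, Arjun: liar, Mina: liar, Jamal: truth-teller, Hollis: truth-teller

Consider Kofi. Suppose Kofi is a truth-teller.
Then no assignment of the remaining roles makes every statement match its speaker's type — contradiction.
So Kofi is a liar.
With that fixed, Arjun's statement is false, so Arjun is a liar.
With that fixed, Mina's statement is false, so Mina is a liar.
With that fixed, Jamal's statement is true, so Jamal is a truth-teller.
With that fixed, Hollis's statement is true, so Hollis is a truth-teller.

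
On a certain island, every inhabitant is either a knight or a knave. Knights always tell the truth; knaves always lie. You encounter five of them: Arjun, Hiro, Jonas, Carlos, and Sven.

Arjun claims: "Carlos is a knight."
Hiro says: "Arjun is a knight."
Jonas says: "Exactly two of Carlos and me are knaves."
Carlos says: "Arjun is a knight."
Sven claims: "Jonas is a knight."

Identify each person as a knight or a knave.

Arjun: knight, Hiro: knight, Jonas: knave, Carlos: knight, Sven: knave

Consider Arjun. Suppose Arjun is a knave.
Then no assignment of the remaining roles makes every statement match its speaker's type — contradiction.
So Arjun is a knight.
With that fixed, Hiro's statement is true, so Hiro is a knight.
With that fixed, Carlos's statement is true, so Carlos is a knight.
With that fixed, Jonas's statement is false, so Jonas is a knave.
With that fixed, Sven's statement is false, so Sven is a knave.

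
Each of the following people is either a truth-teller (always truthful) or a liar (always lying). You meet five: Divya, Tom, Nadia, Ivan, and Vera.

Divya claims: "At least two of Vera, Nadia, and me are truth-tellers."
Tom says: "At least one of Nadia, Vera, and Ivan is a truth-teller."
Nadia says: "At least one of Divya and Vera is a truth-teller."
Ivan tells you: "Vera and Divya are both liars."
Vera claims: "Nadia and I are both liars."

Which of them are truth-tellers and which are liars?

Consider Divya. Suppose Divya is a liar.
Then no assignment of the remaining roles makes every statement match its speaker's type — contradiction.
So Divya is a truth-teller.
With that fixed, Nadia's statement is true, so Nadia is a truth-teller.
With that fixed, Ivan's statement is false, so Ivan is a liar.
With that fixed, Vera's statement is false, so Vera is a liar.
With that fixed, Tom's statement is true, so Tom is a truth-teller.

Divya: truth-teller, Tom: truth-teller, Nadia: truth-teller, Ivan: liar, Vera: liar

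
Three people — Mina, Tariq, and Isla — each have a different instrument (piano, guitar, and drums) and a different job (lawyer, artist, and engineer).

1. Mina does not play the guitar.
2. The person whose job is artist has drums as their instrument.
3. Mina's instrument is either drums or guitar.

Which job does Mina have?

artist

With clues 1–3, engineer and lawyer are impossible for Mina's job.
That leaves artist.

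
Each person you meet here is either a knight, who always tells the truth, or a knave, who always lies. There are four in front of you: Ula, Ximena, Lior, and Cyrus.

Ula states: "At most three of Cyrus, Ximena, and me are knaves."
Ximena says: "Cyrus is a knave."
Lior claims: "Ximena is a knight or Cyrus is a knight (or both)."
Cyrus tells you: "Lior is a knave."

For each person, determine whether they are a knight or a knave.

Regardless of anyone's role, Ula's statement is true, so Ula is a knight.
Consider Ximena. Suppose Ximena is a knave.
Then no assignment of the remaining roles makes every statement match its speaker's type — contradiction.
So Ximena is a knight.
With that fixed, Lior's statement is true, so Lior is a knight.
With that fixed, Cyrus's statement is false, so Cyrus is a knave.

Ula: knight, Ximena: knight, Lior: knight, Cyrus: knave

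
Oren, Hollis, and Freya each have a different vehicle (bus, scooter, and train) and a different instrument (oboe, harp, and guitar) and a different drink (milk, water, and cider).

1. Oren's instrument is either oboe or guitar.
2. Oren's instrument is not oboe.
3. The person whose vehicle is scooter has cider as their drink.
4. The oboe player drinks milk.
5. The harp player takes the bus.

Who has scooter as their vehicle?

Oren

With clues 1–5, Freya and Hollis are impossible for the one with vehicle scooter.
That leaves Oren.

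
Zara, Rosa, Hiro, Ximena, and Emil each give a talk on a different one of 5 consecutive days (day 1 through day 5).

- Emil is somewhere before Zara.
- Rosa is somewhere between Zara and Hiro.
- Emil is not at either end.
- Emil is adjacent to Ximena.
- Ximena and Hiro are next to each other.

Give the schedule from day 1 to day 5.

Hiro, Ximena, Emil, Rosa, Zara

From clue 1: Zara is in {2,3,4,5}.
From clues 1–2: Rosa is in {2,3,4}.
From clues 1–3: Zara is in {3,4,5}.
From clues 1–4: Zara is in {3,5}.
From clues 1–5: Hiro → day 1, Ximena → day 2, Emil → day 3, Rosa → day 4, Zara → day 5.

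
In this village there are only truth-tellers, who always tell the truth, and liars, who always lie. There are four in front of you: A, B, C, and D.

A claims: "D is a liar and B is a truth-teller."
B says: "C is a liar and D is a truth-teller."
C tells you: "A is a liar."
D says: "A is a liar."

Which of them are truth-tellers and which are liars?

Consider A. Suppose A is a truth-teller.
Then no assignment of the remaining roles makes every statement match its speaker's type — contradiction.
So A is a liar.
With that fixed, C's statement is true, so C is a truth-teller.
With that fixed, D's statement is true, so D is a truth-teller.
With that fixed, B's statement is false, so B is a liar.

A: liar, B: liar, C: truth-teller, D: truth-teller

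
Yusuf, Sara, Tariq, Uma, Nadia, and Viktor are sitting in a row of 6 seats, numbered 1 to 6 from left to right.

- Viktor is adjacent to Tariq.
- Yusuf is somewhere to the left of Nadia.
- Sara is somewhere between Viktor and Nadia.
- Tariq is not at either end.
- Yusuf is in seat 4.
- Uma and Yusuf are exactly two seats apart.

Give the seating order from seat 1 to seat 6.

From clues 1–2: Yusuf is in {1,2,3,4,5}.
From clues 1–3: Sara is in {3,4,5}.
From clues 1–5: Yusuf → seat 4.
From clues 1–6: Viktor → seat 1, Tariq → seat 2, Sara → seat 3, Nadia → seat 5, Uma → seat 6.

Viktor, Tariq, Sara, Yusuf, Nadia, Uma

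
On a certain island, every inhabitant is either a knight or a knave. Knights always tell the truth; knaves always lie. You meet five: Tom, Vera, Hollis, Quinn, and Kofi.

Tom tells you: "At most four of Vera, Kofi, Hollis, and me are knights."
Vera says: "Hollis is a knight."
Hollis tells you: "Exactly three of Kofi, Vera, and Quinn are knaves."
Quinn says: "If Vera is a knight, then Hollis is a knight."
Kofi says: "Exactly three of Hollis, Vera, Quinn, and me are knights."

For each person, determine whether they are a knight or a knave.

Regardless of anyone's role, Tom's statement is true, so Tom is a knight.
Consider Vera. Suppose Vera is a knight.
Then no assignment of the remaining roles makes every statement match its speaker's type — contradiction.
So Vera is a knave.
With that fixed, Quinn's statement is true, so Quinn is a knight.
With that fixed, Hollis's statement is false, so Hollis is a knave.
With that fixed, Kofi's statement is false, so Kofi is a knave.

Tom: knight, Vera: knave, Hollis: knave, Quinn: knight, Kofi: knave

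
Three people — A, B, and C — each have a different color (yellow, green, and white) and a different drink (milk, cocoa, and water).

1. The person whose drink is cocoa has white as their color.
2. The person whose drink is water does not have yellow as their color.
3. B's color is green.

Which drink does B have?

With clues 1–3, cocoa and milk are impossible for B's drink.
That leaves water.

water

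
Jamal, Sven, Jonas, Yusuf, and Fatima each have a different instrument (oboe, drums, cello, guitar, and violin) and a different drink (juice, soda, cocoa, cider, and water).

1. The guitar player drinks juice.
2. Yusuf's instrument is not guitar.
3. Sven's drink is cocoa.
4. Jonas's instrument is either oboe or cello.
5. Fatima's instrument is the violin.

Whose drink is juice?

With clues 1–2, Yusuf is impossible for the one with drink juice.
With clues 1–3, Sven is impossible for the one with drink juice.
With clues 1–4, Jonas is impossible for the one with drink juice.
With clues 1–5, Fatima is impossible for the one with drink juice.
That leaves Jamal.

Jamal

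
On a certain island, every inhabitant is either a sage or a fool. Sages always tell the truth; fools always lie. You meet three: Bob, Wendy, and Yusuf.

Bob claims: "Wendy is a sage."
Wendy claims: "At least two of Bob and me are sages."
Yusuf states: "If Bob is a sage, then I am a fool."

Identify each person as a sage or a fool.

Consider Bob. Suppose Bob is a sage.
Then whichever role Yusuf has, Yusuf's statement has the wrong truth value — contradiction.
So Bob is a fool.
With that fixed, Wendy's statement is false, so Wendy is a fool.
With that fixed, Yusuf's statement is true, so Yusuf is a sage.

Bob: fool, Wendy: fool, Yusuf: sage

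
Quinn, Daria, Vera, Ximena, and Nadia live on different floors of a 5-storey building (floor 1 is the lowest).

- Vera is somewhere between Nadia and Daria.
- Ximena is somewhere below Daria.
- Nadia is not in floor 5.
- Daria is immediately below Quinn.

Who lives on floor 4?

Daria

With clues 1–4, Nadia, Quinn, Vera, and Ximena are ruled out for floor 4.
So floor 4 is Daria.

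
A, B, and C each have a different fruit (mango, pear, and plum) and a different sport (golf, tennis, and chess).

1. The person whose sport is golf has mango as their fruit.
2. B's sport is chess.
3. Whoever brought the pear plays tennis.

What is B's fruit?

With clues 1–2, mango is impossible for B's fruit.
With clues 1–3, pear is impossible for B's fruit.
That leaves plum.

plum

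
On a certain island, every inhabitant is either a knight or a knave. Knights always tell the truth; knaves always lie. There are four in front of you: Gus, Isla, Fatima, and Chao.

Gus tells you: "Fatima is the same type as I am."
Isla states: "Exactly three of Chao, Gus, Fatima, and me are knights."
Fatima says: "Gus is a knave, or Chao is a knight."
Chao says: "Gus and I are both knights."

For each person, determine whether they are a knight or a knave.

Gus: knave, Isla: knave, Fatima: knight, Chao: knave

Consider Gus. Suppose Gus is a knight.
Then no assignment of the remaining roles makes every statement match its speaker's type — contradiction.
So Gus is a knave.
With that fixed, Fatima's statement is true, so Fatima is a knight.
With that fixed, Chao's statement is false, so Chao is a knave.
With that fixed, Isla's statement is false, so Isla is a knave.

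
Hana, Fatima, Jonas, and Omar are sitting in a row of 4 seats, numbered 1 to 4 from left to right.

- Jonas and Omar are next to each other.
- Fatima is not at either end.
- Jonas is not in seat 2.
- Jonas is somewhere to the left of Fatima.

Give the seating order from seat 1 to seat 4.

From clues 1–2: Hana is in {1,4}.
From clues 1–4: Jonas → seat 1, Omar → seat 2, Fatima → seat 3, Hana → seat 4.

Jonas, Omar, Fatima, Hana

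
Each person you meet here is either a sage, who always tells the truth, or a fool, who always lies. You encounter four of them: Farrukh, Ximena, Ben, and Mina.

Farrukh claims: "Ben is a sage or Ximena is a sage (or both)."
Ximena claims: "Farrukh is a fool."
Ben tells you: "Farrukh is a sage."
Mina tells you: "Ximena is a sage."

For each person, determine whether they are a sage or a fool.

Consider Farrukh. Suppose Farrukh is a fool.
Then no assignment of the remaining roles makes every statement match its speaker's type — contradiction.
So Farrukh is a sage.
With that fixed, Ximena's statement is false, so Ximena is a fool.
With that fixed, Ben's statement is true, so Ben is a sage.
With that fixed, Mina's statement is false, so Mina is a fool.

Farrukh: sage, Ximena: fool, Ben: sage, Mina: fool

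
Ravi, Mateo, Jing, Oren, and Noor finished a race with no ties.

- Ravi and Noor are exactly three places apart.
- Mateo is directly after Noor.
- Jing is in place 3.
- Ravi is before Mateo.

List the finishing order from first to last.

From clue 1: Ravi is in {1,2,4,5}.
From clues 1–2: Ravi is in {1,4,5}.
From clues 1–3: Jing → place 3.
From clues 1–4: Ravi → place 1, Oren → place 2, Noor → place 4, Mateo → place 5.

Ravi, Oren, Jing, Noor, Mateo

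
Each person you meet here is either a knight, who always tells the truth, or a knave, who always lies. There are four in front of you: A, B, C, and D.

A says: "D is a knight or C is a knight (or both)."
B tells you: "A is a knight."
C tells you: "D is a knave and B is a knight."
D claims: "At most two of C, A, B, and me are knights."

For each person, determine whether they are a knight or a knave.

A: knight, B: knight, C: knight, D: knave

Consider A. Suppose A is a knave.
Then no assignment of the remaining roles makes every statement match its speaker's type — contradiction.
So A is a knight.
With that fixed, B's statement is true, so B is a knight.
Consider C. Suppose C is a knave.
Then whichever role D has, D's statement has the wrong truth value — contradiction.
So C is a knight.
With that fixed, D's statement is false, so D is a knave.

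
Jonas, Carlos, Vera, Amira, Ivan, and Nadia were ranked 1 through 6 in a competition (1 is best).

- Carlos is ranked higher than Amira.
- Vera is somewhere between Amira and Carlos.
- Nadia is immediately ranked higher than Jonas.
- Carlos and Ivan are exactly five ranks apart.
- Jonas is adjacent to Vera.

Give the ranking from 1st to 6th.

From clue 1: Carlos is in {1,2,3,4,5}.
From clues 1–2: Carlos is in {1,2,3,4}.
From clues 1–4: Carlos → rank 1, Ivan → rank 6.
From clues 1–5: Nadia → rank 2, Jonas → rank 3, Vera → rank 4, Amira → rank 5.

Carlos, Nadia, Jonas, Vera, Amira, Ivan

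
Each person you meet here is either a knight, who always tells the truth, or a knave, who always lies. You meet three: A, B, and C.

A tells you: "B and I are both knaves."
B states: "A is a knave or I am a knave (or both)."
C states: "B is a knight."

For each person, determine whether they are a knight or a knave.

A: knave, B: knight, C: knight

Consider A. Suppose A is a knight.
Then A's own statement would have to be true, but it can't be — contradiction.
So A is a knave.
With that fixed, B's statement is true, so B is a knight.
With that fixed, C's statement is true, so C is a knight.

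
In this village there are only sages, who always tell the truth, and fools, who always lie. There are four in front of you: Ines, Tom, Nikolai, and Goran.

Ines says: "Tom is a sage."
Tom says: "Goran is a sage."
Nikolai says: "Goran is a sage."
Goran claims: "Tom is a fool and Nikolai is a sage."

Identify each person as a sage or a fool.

Consider Ines. Suppose Ines is a sage.
Then no assignment of the remaining roles makes every statement match its speaker's type — contradiction.
So Ines is a fool.
Consider Tom. Suppose Tom is a sage.
Then Ines's statement comes out true, contradicting Ines being a fool.
So Tom is a fool.
Consider Nikolai. Suppose Nikolai is a sage.
Then no assignment of the remaining roles makes every statement match its speaker's type — contradiction.
So Nikolai is a fool.
With that fixed, Goran's statement is false, so Goran is a fool.

Ines: fool, Tom: fool, Nikolai: fool, Goran: fool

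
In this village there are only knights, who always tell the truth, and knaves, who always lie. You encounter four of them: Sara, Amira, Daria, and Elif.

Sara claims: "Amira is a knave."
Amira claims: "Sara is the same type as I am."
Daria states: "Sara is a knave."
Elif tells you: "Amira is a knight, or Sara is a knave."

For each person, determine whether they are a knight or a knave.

Consider Sara. Suppose Sara is a knave.
Then whichever role Amira has, Amira's statement has the wrong truth value — contradiction.
So Sara is a knight.
With that fixed, Daria's statement is false, so Daria is a knave.
Consider Amira. Suppose Amira is a knight.
Then Sara's statement comes out false, contradicting Sara being a knight.
So Amira is a knave.
With that fixed, Elif's statement is false, so Elif is a knave.

Sara: knight, Amira: knave, Daria: knave, Elif: knave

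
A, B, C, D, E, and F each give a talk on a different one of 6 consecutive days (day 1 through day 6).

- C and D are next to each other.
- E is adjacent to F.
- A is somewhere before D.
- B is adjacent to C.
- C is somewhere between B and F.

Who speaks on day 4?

With clues 1–4, A, C, E, and F are ruled out for day 4.
With clues 1–5, B is ruled out for day 4.
So day 4 is D.

D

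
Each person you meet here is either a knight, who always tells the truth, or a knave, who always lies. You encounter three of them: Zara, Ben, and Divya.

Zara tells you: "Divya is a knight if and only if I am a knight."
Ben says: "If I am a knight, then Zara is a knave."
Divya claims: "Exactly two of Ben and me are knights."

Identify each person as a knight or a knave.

Consider Zara. Suppose Zara is a knight.
Then whichever role Ben has, Ben's statement has the wrong truth value — contradiction.
So Zara is a knave.
With that fixed, Ben's statement is true, so Ben is a knight.
Consider Divya. Suppose Divya is a knave.
Then Zara's statement comes out true, contradicting Zara being a knave.
So Divya is a knight.

Zara: knave, Ben: knight, Divya: knight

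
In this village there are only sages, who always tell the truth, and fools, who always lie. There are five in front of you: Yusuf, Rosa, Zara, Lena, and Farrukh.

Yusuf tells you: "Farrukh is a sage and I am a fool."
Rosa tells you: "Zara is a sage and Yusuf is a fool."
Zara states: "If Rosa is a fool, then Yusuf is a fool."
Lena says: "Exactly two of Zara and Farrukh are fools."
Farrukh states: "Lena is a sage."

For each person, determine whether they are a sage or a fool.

Yusuf: fool, Rosa: sage, Zara: sage, Lena: fool, Farrukh: fool

Consider Yusuf. Suppose Yusuf is a sage.
Then Yusuf's own statement would have to be true, but it can't be — contradiction.
So Yusuf is a fool.
With that fixed, Zara's statement is true, so Zara is a sage.
With that fixed, Lena's statement is false, so Lena is a fool.
With that fixed, Farrukh's statement is false, so Farrukh is a fool.
With that fixed, Rosa's statement is true, so Rosa is a sage.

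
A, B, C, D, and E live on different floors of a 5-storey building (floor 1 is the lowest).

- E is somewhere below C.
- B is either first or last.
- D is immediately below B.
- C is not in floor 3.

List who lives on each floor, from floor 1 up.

E, C, A, D, B

From clue 1: C is in {2,3,4,5}.
From clues 1–2: B is in {1,5}.
From clues 1–3: D → floor 4, B → floor 5.
From clues 1–4: E → floor 1, C → floor 2, A → floor 3.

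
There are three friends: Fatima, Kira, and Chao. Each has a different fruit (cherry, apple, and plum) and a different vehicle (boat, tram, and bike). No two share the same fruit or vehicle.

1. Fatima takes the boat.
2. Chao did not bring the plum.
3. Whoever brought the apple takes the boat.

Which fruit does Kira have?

plum

With clues 1–3, apple and cherry are impossible for Kira's fruit.
That leaves plum.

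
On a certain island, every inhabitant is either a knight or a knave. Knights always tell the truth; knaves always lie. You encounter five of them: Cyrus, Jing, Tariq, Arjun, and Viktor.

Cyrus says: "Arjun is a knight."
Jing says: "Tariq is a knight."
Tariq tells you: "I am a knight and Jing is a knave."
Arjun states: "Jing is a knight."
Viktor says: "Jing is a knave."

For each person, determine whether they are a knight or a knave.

Cyrus: knave, Jing: knave, Tariq: knave, Arjun: knave, Viktor: knight

Consider Cyrus. Suppose Cyrus is a knight.
Then no assignment of the remaining roles makes every statement match its speaker's type — contradiction.
So Cyrus is a knave.
Consider Jing. Suppose Jing is a knight.
Then no assignment of the remaining roles makes every statement match its speaker's type — contradiction.
So Jing is a knave.
With that fixed, Arjun's statement is false, so Arjun is a knave.
With that fixed, Viktor's statement is true, so Viktor is a knight.
Consider Tariq. Suppose Tariq is a knight.
Then Jing's statement comes out true, contradicting Jing being a knave.
So Tariq is a knave.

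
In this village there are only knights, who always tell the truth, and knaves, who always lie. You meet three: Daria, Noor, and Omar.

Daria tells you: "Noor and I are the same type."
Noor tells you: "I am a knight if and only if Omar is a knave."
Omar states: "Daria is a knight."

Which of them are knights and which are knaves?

Consider Daria. Suppose Daria is a knight.
Then no assignment of the remaining roles makes every statement match its speaker's type — contradiction.
So Daria is a knave.
With that fixed, Omar's statement is false, so Omar is a knave.
Consider Noor. Suppose Noor is a knave.
Then Daria's statement comes out true, contradicting Daria being a knave.
So Noor is a knight.

Daria: knave, Noor: knight, Omar: knave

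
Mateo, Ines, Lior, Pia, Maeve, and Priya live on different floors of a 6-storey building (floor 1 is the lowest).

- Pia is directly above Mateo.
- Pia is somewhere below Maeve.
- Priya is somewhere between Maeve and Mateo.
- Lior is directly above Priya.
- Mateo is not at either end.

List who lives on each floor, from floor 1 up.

From clue 1: Mateo is in {1,2,3,4,5}.
From clues 1–2: Mateo is in {1,2,3,4}.
From clues 1–3: Mateo is in {1,2,3}.
From clues 1–4: Mateo is in {1,2}.
From clues 1–5: Ines → floor 1, Mateo → floor 2, Pia → floor 3, Priya → floor 4, Lior → floor 5, Maeve → floor 6.

Ines, Mateo, Pia, Priya, Lior, Maeve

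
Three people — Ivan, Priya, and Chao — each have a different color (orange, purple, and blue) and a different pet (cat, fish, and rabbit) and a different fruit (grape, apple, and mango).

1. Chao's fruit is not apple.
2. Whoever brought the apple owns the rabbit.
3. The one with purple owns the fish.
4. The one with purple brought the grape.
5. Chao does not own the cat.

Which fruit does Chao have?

Clue 1 rules out apple for Chao's fruit.
With clues 1–5, mango is impossible for Chao's fruit.
That leaves grape.

grape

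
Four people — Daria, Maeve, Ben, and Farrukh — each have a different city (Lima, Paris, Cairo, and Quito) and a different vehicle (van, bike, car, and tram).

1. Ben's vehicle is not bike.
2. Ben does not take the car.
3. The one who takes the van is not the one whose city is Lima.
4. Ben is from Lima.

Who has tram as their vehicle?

Ben

With clues 1–4, Daria, Farrukh, and Maeve are impossible for the one with vehicle tram.
That leaves Ben.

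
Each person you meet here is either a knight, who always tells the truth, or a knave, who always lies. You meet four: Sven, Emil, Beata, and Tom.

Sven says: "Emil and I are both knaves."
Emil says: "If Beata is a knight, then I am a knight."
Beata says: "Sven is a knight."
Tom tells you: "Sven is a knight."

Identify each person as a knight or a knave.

Sven: knave, Emil: knight, Beata: knave, Tom: knave

Consider Sven. Suppose Sven is a knight.
Then Sven's own statement would have to be true, but it can't be — contradiction.
So Sven is a knave.
With that fixed, Beata's statement is false, so Beata is a knave.
With that fixed, Tom's statement is false, so Tom is a knave.
With that fixed, Emil's statement is true, so Emil is a knight.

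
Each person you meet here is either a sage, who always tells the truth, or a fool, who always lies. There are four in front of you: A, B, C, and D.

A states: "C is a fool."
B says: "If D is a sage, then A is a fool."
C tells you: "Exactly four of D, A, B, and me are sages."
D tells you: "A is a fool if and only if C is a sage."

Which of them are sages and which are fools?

A: sage, B: fool, C: fool, D: sage

Consider A. Suppose A is a fool.
Then no assignment of the remaining roles makes every statement match its speaker's type — contradiction.
So A is a sage.
Consider B. Suppose B is a sage.
Then no assignment of the remaining roles makes every statement match its speaker's type — contradiction.
So B is a fool.
With that fixed, C's statement is false, so C is a fool.
With that fixed, D's statement is true, so D is a sage.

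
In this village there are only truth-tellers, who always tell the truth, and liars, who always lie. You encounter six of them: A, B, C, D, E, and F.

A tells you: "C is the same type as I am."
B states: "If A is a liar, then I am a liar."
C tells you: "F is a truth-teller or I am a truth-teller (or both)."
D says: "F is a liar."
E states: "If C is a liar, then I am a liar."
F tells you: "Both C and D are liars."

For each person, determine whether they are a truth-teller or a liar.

Consider A. Suppose A is a liar.
Then whichever role B has, B's statement has the wrong truth value — contradiction.
So A is a truth-teller.
With that fixed, B's statement is true, so B is a truth-teller.
Consider C. Suppose C is a liar.
Then A's statement comes out false, contradicting A being a truth-teller.
So C is a truth-teller.
With that fixed, E's statement is true, so E is a truth-teller.
With that fixed, F's statement is false, so F is a liar.
With that fixed, D's statement is true, so D is a truth-teller.

A: truth-teller, B: truth-teller, C: truth-teller, D: truth-teller, E: truth-teller, F: liar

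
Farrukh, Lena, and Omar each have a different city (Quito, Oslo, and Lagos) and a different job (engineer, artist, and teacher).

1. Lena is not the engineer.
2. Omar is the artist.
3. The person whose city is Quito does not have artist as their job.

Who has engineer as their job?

Clue 1 rules out Lena for the one with job engineer.
With clues 1–2, Omar is impossible for the one with job engineer.
That leaves Farrukh.

Farrukh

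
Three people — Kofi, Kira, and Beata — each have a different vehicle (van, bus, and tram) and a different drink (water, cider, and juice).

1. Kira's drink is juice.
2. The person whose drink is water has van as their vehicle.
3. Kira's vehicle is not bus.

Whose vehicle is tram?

Kira

With clues 1–3, Beata and Kofi are impossible for the one with vehicle tram.
That leaves Kira.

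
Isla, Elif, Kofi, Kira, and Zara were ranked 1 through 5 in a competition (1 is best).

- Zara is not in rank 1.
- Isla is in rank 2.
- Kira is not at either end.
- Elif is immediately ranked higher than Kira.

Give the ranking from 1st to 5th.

Kofi, Isla, Elif, Kira, Zara

From clue 1: Zara is in {2,3,4,5}.
From clues 1–2: Isla → rank 2.
From clues 1–3: Kira is in {3,4}.
From clues 1–4: Kofi → rank 1, Elif → rank 3, Kira → rank 4, Zara → rank 5.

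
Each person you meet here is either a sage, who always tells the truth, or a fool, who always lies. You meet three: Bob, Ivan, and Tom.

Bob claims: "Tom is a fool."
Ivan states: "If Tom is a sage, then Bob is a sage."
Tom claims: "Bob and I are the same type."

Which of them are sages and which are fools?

Consider Bob. Suppose Bob is a fool.
Then whichever role Tom has, Tom's statement has the wrong truth value — contradiction.
So Bob is a sage.
With that fixed, Ivan's statement is true, so Ivan is a sage.
Consider Tom. Suppose Tom is a sage.
Then Bob's statement comes out false, contradicting Bob being a sage.
So Tom is a fool.

Bob: sage, Ivan: sage, Tom: fool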